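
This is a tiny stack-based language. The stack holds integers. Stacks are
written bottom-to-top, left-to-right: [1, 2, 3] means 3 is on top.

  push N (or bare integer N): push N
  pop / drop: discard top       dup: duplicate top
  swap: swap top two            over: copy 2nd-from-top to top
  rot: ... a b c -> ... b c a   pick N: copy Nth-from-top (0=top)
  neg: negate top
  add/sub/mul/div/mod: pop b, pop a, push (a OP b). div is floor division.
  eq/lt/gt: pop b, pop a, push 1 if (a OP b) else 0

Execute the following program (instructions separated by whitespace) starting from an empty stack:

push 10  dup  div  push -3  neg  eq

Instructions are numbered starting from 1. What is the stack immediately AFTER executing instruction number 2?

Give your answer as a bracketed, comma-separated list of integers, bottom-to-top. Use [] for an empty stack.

Step 1 ('push 10'): [10]
Step 2 ('dup'): [10, 10]

Answer: [10, 10]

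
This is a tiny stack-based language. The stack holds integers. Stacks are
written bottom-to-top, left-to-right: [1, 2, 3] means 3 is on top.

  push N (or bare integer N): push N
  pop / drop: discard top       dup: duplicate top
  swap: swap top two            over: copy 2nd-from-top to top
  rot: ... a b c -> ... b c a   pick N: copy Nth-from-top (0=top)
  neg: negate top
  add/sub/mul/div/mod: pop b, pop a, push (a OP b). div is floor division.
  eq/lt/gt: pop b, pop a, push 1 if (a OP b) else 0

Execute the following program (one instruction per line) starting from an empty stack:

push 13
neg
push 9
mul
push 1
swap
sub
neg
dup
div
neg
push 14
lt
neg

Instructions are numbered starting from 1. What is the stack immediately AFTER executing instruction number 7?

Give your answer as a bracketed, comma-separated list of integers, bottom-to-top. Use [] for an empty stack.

Step 1 ('push 13'): [13]
Step 2 ('neg'): [-13]
Step 3 ('push 9'): [-13, 9]
Step 4 ('mul'): [-117]
Step 5 ('push 1'): [-117, 1]
Step 6 ('swap'): [1, -117]
Step 7 ('sub'): [118]

Answer: [118]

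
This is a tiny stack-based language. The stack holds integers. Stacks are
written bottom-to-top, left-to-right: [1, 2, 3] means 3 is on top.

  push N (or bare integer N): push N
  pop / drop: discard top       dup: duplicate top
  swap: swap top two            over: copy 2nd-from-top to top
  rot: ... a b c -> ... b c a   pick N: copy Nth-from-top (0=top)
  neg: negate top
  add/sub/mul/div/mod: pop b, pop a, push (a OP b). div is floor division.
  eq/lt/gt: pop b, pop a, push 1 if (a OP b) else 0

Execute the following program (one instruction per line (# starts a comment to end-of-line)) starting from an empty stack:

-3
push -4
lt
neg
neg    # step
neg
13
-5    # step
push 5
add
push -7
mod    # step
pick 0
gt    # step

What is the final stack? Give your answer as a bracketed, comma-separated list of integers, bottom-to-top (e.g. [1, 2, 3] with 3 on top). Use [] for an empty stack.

Answer: [0, 13, 0]

Derivation:
After 'push -3': [-3]
After 'push -4': [-3, -4]
After 'lt': [0]
After 'neg': [0]
After 'neg': [0]
After 'neg': [0]
After 'push 13': [0, 13]
After 'push -5': [0, 13, -5]
After 'push 5': [0, 13, -5, 5]
After 'add': [0, 13, 0]
After 'push -7': [0, 13, 0, -7]
After 'mod': [0, 13, 0]
After 'pick 0': [0, 13, 0, 0]
After 'gt': [0, 13, 0]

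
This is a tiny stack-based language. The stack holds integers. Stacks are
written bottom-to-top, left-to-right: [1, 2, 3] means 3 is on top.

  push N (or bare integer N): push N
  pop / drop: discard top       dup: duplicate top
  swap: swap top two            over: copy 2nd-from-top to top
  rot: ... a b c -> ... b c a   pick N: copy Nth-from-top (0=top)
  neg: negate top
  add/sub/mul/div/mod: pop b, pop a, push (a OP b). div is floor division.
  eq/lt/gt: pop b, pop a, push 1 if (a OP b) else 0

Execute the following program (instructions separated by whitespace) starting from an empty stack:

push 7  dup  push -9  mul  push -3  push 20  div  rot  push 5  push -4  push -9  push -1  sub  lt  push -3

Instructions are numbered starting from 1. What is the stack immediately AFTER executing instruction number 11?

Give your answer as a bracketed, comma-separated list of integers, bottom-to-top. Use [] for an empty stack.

Step 1 ('push 7'): [7]
Step 2 ('dup'): [7, 7]
Step 3 ('push -9'): [7, 7, -9]
Step 4 ('mul'): [7, -63]
Step 5 ('push -3'): [7, -63, -3]
Step 6 ('push 20'): [7, -63, -3, 20]
Step 7 ('div'): [7, -63, -1]
Step 8 ('rot'): [-63, -1, 7]
Step 9 ('push 5'): [-63, -1, 7, 5]
Step 10 ('push -4'): [-63, -1, 7, 5, -4]
Step 11 ('push -9'): [-63, -1, 7, 5, -4, -9]

Answer: [-63, -1, 7, 5, -4, -9]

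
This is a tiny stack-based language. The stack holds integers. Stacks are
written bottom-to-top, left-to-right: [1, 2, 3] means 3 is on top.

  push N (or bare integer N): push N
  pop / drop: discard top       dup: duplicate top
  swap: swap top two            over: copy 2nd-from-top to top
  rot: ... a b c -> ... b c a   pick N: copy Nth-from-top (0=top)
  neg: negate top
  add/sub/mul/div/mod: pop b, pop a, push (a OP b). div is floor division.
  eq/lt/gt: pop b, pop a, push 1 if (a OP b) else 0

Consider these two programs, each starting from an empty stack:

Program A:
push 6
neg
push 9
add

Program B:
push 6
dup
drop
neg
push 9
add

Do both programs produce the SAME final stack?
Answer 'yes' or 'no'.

Program A trace:
  After 'push 6': [6]
  After 'neg': [-6]
  After 'push 9': [-6, 9]
  After 'add': [3]
Program A final stack: [3]

Program B trace:
  After 'push 6': [6]
  After 'dup': [6, 6]
  After 'drop': [6]
  After 'neg': [-6]
  After 'push 9': [-6, 9]
  After 'add': [3]
Program B final stack: [3]
Same: yes

Answer: yes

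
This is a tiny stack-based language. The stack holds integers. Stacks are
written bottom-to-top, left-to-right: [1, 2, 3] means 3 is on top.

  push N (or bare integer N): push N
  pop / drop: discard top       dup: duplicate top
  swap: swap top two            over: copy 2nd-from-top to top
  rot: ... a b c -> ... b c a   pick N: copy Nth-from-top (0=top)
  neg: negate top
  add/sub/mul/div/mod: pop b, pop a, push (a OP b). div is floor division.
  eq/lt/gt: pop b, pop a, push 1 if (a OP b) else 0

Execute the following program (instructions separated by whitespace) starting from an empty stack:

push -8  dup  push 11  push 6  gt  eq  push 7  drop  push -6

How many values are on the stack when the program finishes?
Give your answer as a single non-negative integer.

Answer: 3

Derivation:
After 'push -8': stack = [-8] (depth 1)
After 'dup': stack = [-8, -8] (depth 2)
After 'push 11': stack = [-8, -8, 11] (depth 3)
After 'push 6': stack = [-8, -8, 11, 6] (depth 4)
After 'gt': stack = [-8, -8, 1] (depth 3)
After 'eq': stack = [-8, 0] (depth 2)
After 'push 7': stack = [-8, 0, 7] (depth 3)
After 'drop': stack = [-8, 0] (depth 2)
After 'push -6': stack = [-8, 0, -6] (depth 3)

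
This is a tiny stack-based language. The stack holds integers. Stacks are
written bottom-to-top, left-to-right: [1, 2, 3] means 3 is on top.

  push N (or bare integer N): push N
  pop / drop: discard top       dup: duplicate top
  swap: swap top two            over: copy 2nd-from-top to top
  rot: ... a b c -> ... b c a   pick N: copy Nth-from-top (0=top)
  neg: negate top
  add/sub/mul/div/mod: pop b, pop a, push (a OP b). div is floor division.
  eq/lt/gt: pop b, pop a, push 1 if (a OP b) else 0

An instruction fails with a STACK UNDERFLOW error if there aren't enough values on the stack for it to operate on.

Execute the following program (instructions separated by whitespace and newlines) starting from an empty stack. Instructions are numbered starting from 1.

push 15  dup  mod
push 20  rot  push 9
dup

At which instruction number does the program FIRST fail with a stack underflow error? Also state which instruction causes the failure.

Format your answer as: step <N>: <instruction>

Answer: step 5: rot

Derivation:
Step 1 ('push 15'): stack = [15], depth = 1
Step 2 ('dup'): stack = [15, 15], depth = 2
Step 3 ('mod'): stack = [0], depth = 1
Step 4 ('push 20'): stack = [0, 20], depth = 2
Step 5 ('rot'): needs 3 value(s) but depth is 2 — STACK UNDERFLOW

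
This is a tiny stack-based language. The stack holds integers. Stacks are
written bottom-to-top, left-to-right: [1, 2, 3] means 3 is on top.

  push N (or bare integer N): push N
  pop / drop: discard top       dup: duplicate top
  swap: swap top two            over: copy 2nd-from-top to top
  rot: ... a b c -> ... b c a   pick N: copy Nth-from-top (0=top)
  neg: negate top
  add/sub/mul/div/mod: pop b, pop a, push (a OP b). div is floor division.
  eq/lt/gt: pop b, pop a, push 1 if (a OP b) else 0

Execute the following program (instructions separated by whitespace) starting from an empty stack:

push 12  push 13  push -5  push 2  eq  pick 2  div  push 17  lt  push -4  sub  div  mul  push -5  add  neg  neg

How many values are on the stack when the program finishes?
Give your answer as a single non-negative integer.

Answer: 1

Derivation:
After 'push 12': stack = [12] (depth 1)
After 'push 13': stack = [12, 13] (depth 2)
After 'push -5': stack = [12, 13, -5] (depth 3)
After 'push 2': stack = [12, 13, -5, 2] (depth 4)
After 'eq': stack = [12, 13, 0] (depth 3)
After 'pick 2': stack = [12, 13, 0, 12] (depth 4)
After 'div': stack = [12, 13, 0] (depth 3)
After 'push 17': stack = [12, 13, 0, 17] (depth 4)
After 'lt': stack = [12, 13, 1] (depth 3)
After 'push -4': stack = [12, 13, 1, -4] (depth 4)
After 'sub': stack = [12, 13, 5] (depth 3)
After 'div': stack = [12, 2] (depth 2)
After 'mul': stack = [24] (depth 1)
After 'push -5': stack = [24, -5] (depth 2)
After 'add': stack = [19] (depth 1)
After 'neg': stack = [-19] (depth 1)
After 'neg': stack = [19] (depth 1)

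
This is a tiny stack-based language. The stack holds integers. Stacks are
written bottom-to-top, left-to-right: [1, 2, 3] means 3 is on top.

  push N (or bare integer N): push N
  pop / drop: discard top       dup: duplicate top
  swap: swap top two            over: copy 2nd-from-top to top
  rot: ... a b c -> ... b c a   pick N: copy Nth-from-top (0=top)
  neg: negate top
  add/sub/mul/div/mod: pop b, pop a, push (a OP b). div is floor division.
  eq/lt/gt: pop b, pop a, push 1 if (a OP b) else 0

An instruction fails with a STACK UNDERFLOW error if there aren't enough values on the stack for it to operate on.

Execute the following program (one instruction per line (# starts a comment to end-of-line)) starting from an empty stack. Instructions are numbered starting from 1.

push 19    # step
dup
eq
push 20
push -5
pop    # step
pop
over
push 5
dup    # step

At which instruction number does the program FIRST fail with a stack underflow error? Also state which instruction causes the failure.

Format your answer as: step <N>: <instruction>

Answer: step 8: over

Derivation:
Step 1 ('push 19'): stack = [19], depth = 1
Step 2 ('dup'): stack = [19, 19], depth = 2
Step 3 ('eq'): stack = [1], depth = 1
Step 4 ('push 20'): stack = [1, 20], depth = 2
Step 5 ('push -5'): stack = [1, 20, -5], depth = 3
Step 6 ('pop'): stack = [1, 20], depth = 2
Step 7 ('pop'): stack = [1], depth = 1
Step 8 ('over'): needs 2 value(s) but depth is 1 — STACK UNDERFLOW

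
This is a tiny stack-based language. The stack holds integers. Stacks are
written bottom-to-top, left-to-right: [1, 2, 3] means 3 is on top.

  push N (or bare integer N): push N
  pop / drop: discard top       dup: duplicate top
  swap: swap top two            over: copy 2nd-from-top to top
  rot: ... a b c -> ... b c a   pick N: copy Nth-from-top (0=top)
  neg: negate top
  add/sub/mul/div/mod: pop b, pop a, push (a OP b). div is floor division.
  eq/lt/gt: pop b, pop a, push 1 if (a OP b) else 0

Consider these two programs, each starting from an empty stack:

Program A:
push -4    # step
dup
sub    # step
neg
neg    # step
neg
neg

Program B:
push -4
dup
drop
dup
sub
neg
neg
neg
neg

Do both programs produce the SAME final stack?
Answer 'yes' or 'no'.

Answer: yes

Derivation:
Program A trace:
  After 'push -4': [-4]
  After 'dup': [-4, -4]
  After 'sub': [0]
  After 'neg': [0]
  After 'neg': [0]
  After 'neg': [0]
  After 'neg': [0]
Program A final stack: [0]

Program B trace:
  After 'push -4': [-4]
  After 'dup': [-4, -4]
  After 'drop': [-4]
  After 'dup': [-4, -4]
  After 'sub': [0]
  After 'neg': [0]
  After 'neg': [0]
  After 'neg': [0]
  After 'neg': [0]
Program B final stack: [0]
Same: yes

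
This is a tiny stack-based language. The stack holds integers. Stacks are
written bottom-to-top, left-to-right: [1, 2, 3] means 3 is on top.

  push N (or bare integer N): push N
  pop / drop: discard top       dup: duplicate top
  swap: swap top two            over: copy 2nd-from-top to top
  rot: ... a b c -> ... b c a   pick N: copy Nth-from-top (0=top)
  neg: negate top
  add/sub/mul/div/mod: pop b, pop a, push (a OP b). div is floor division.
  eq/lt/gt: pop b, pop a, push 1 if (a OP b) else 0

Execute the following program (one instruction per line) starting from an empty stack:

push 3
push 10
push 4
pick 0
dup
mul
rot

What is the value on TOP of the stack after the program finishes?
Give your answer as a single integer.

After 'push 3': [3]
After 'push 10': [3, 10]
After 'push 4': [3, 10, 4]
After 'pick 0': [3, 10, 4, 4]
After 'dup': [3, 10, 4, 4, 4]
After 'mul': [3, 10, 4, 16]
After 'rot': [3, 4, 16, 10]

Answer: 10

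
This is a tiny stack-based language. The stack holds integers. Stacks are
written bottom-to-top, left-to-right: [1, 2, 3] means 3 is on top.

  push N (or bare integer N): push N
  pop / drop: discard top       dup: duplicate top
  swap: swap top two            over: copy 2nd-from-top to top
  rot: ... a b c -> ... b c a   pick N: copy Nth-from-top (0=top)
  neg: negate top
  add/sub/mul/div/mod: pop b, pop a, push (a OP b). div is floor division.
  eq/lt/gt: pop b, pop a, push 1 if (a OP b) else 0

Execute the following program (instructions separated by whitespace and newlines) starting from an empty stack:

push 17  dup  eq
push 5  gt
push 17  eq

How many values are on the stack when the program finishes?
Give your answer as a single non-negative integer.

After 'push 17': stack = [17] (depth 1)
After 'dup': stack = [17, 17] (depth 2)
After 'eq': stack = [1] (depth 1)
After 'push 5': stack = [1, 5] (depth 2)
After 'gt': stack = [0] (depth 1)
After 'push 17': stack = [0, 17] (depth 2)
After 'eq': stack = [0] (depth 1)

Answer: 1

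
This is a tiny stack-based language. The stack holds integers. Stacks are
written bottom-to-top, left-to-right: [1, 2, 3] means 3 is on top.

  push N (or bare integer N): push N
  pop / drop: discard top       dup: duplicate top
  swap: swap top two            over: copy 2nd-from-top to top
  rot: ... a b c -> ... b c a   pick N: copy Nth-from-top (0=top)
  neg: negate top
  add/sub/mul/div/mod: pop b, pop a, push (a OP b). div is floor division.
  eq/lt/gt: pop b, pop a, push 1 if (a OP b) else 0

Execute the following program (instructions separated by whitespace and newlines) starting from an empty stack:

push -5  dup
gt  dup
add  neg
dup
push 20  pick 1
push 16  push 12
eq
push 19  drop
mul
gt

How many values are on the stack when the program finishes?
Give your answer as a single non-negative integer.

After 'push -5': stack = [-5] (depth 1)
After 'dup': stack = [-5, -5] (depth 2)
After 'gt': stack = [0] (depth 1)
After 'dup': stack = [0, 0] (depth 2)
After 'add': stack = [0] (depth 1)
After 'neg': stack = [0] (depth 1)
After 'dup': stack = [0, 0] (depth 2)
After 'push 20': stack = [0, 0, 20] (depth 3)
After 'pick 1': stack = [0, 0, 20, 0] (depth 4)
After 'push 16': stack = [0, 0, 20, 0, 16] (depth 5)
After 'push 12': stack = [0, 0, 20, 0, 16, 12] (depth 6)
After 'eq': stack = [0, 0, 20, 0, 0] (depth 5)
After 'push 19': stack = [0, 0, 20, 0, 0, 19] (depth 6)
After 'drop': stack = [0, 0, 20, 0, 0] (depth 5)
After 'mul': stack = [0, 0, 20, 0] (depth 4)
After 'gt': stack = [0, 0, 1] (depth 3)

Answer: 3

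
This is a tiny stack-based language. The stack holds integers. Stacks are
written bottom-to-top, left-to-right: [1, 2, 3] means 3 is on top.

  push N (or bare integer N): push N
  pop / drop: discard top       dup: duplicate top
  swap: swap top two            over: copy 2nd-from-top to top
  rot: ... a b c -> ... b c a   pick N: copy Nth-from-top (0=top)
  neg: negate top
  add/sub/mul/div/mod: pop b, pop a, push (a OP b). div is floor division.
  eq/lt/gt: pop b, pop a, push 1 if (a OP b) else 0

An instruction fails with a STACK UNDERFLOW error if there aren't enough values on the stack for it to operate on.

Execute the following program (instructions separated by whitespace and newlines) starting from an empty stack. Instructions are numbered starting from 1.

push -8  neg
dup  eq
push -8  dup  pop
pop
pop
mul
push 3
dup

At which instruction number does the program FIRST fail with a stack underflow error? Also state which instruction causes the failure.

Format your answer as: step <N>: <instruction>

Step 1 ('push -8'): stack = [-8], depth = 1
Step 2 ('neg'): stack = [8], depth = 1
Step 3 ('dup'): stack = [8, 8], depth = 2
Step 4 ('eq'): stack = [1], depth = 1
Step 5 ('push -8'): stack = [1, -8], depth = 2
Step 6 ('dup'): stack = [1, -8, -8], depth = 3
Step 7 ('pop'): stack = [1, -8], depth = 2
Step 8 ('pop'): stack = [1], depth = 1
Step 9 ('pop'): stack = [], depth = 0
Step 10 ('mul'): needs 2 value(s) but depth is 0 — STACK UNDERFLOW

Answer: step 10: mul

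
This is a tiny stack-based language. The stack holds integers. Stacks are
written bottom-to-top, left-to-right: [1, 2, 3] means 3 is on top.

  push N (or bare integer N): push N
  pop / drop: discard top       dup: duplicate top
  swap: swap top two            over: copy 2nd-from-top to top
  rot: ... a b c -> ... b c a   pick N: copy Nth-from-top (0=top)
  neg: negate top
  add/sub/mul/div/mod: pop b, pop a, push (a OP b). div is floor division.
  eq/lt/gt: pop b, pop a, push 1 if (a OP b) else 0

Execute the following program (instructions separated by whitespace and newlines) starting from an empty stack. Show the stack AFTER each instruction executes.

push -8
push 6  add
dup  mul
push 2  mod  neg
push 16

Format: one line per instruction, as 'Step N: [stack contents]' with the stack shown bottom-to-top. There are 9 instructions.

Step 1: [-8]
Step 2: [-8, 6]
Step 3: [-2]
Step 4: [-2, -2]
Step 5: [4]
Step 6: [4, 2]
Step 7: [0]
Step 8: [0]
Step 9: [0, 16]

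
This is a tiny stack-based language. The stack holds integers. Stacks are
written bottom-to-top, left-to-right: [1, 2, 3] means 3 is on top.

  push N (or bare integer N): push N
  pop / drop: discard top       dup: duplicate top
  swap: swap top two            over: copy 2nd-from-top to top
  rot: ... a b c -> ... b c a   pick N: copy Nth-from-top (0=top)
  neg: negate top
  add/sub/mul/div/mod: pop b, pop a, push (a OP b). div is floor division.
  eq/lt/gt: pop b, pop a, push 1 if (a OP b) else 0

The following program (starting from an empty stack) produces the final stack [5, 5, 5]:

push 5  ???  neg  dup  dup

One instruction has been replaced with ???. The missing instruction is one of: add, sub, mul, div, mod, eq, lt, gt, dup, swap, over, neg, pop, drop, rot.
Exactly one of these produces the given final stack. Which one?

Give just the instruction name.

Stack before ???: [5]
Stack after ???:  [-5]
The instruction that transforms [5] -> [-5] is: neg

Answer: neg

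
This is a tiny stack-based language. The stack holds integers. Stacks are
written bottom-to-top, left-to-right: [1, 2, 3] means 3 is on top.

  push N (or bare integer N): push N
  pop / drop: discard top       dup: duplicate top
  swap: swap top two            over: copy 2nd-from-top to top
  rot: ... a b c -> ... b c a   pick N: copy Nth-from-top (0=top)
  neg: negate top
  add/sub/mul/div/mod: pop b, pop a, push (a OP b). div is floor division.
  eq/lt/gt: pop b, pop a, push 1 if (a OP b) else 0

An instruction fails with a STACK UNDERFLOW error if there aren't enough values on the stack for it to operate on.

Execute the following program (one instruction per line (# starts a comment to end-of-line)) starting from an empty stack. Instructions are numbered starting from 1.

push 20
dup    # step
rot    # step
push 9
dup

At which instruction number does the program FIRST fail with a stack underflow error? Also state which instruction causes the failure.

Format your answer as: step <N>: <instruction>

Answer: step 3: rot

Derivation:
Step 1 ('push 20'): stack = [20], depth = 1
Step 2 ('dup'): stack = [20, 20], depth = 2
Step 3 ('rot'): needs 3 value(s) but depth is 2 — STACK UNDERFLOW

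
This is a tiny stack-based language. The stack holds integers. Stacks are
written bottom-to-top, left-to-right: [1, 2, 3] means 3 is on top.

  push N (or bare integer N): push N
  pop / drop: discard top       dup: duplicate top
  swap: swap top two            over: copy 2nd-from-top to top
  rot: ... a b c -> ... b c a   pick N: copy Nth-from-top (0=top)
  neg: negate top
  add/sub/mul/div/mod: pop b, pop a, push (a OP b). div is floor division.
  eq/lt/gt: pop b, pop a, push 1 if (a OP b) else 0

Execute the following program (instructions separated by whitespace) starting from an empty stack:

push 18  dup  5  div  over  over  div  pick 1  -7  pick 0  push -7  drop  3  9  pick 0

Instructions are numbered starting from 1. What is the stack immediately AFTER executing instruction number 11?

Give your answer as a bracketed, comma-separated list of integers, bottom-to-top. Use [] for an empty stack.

Step 1 ('push 18'): [18]
Step 2 ('dup'): [18, 18]
Step 3 ('5'): [18, 18, 5]
Step 4 ('div'): [18, 3]
Step 5 ('over'): [18, 3, 18]
Step 6 ('over'): [18, 3, 18, 3]
Step 7 ('div'): [18, 3, 6]
Step 8 ('pick 1'): [18, 3, 6, 3]
Step 9 ('-7'): [18, 3, 6, 3, -7]
Step 10 ('pick 0'): [18, 3, 6, 3, -7, -7]
Step 11 ('push -7'): [18, 3, 6, 3, -7, -7, -7]

Answer: [18, 3, 6, 3, -7, -7, -7]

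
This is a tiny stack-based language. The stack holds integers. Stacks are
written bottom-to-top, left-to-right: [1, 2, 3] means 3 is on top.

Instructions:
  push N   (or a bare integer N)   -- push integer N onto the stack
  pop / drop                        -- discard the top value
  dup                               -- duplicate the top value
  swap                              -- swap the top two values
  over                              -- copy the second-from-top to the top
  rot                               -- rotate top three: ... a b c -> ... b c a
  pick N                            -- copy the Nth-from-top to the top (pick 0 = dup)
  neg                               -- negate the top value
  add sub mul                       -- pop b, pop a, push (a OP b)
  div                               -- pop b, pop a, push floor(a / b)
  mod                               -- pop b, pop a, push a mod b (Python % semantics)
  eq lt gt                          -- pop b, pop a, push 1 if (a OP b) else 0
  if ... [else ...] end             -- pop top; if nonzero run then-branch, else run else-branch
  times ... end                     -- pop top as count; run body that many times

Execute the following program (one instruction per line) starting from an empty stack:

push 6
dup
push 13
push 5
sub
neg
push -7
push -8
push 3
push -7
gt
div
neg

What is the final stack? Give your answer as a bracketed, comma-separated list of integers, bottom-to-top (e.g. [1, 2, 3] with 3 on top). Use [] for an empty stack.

Answer: [6, 6, -8, -7, 8]

Derivation:
After 'push 6': [6]
After 'dup': [6, 6]
After 'push 13': [6, 6, 13]
After 'push 5': [6, 6, 13, 5]
After 'sub': [6, 6, 8]
After 'neg': [6, 6, -8]
After 'push -7': [6, 6, -8, -7]
After 'push -8': [6, 6, -8, -7, -8]
After 'push 3': [6, 6, -8, -7, -8, 3]
After 'push -7': [6, 6, -8, -7, -8, 3, -7]
After 'gt': [6, 6, -8, -7, -8, 1]
After 'div': [6, 6, -8, -7, -8]
After 'neg': [6, 6, -8, -7, 8]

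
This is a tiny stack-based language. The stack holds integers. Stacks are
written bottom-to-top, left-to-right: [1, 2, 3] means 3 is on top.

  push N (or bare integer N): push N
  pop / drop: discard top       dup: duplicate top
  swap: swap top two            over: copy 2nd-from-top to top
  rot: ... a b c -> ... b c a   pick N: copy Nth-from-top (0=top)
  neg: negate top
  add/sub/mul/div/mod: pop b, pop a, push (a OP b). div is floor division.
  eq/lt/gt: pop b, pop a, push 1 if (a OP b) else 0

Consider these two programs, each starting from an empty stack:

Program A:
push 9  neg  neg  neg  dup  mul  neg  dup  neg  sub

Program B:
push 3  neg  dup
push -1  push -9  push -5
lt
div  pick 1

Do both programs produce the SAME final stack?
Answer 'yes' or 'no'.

Program A trace:
  After 'push 9': [9]
  After 'neg': [-9]
  After 'neg': [9]
  After 'neg': [-9]
  After 'dup': [-9, -9]
  After 'mul': [81]
  After 'neg': [-81]
  After 'dup': [-81, -81]
  After 'neg': [-81, 81]
  After 'sub': [-162]
Program A final stack: [-162]

Program B trace:
  After 'push 3': [3]
  After 'neg': [-3]
  After 'dup': [-3, -3]
  After 'push -1': [-3, -3, -1]
  After 'push -9': [-3, -3, -1, -9]
  After 'push -5': [-3, -3, -1, -9, -5]
  After 'lt': [-3, -3, -1, 1]
  After 'div': [-3, -3, -1]
  After 'pick 1': [-3, -3, -1, -3]
Program B final stack: [-3, -3, -1, -3]
Same: no

Answer: no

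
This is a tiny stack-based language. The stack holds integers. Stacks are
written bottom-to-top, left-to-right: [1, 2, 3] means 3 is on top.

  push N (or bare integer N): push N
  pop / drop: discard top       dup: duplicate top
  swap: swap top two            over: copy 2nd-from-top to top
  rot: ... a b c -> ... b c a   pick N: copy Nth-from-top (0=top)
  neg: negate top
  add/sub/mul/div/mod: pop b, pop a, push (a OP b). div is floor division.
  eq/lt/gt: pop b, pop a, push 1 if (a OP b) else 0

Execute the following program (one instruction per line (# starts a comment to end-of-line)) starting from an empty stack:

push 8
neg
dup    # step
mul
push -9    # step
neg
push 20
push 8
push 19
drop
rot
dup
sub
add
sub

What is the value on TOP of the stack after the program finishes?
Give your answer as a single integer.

After 'push 8': [8]
After 'neg': [-8]
After 'dup': [-8, -8]
After 'mul': [64]
After 'push -9': [64, -9]
After 'neg': [64, 9]
After 'push 20': [64, 9, 20]
After 'push 8': [64, 9, 20, 8]
After 'push 19': [64, 9, 20, 8, 19]
After 'drop': [64, 9, 20, 8]
After 'rot': [64, 20, 8, 9]
After 'dup': [64, 20, 8, 9, 9]
After 'sub': [64, 20, 8, 0]
After 'add': [64, 20, 8]
After 'sub': [64, 12]

Answer: 12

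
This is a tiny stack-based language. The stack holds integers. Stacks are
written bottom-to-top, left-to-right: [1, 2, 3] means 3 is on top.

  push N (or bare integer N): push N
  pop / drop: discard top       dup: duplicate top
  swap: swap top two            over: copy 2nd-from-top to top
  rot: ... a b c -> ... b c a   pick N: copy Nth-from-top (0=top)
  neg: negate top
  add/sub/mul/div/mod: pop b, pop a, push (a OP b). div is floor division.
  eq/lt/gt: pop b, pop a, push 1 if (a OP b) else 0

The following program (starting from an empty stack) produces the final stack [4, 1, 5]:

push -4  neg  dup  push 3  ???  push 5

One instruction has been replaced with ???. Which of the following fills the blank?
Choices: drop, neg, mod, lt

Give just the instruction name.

Answer: mod

Derivation:
Stack before ???: [4, 4, 3]
Stack after ???:  [4, 1]
Checking each choice:
  drop: produces [4, 4, 5]
  neg: produces [4, 4, -3, 5]
  mod: MATCH
  lt: produces [4, 0, 5]


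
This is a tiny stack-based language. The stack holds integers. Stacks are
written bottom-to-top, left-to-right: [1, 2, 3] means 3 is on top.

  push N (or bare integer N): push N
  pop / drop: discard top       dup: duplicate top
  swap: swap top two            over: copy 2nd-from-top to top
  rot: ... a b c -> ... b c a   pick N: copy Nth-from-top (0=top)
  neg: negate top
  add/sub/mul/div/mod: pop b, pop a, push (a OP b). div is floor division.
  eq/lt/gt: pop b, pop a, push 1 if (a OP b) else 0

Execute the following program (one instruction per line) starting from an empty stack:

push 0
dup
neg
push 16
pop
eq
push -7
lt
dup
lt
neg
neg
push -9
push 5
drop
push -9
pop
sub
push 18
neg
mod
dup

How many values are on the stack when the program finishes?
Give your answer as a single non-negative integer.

Answer: 2

Derivation:
After 'push 0': stack = [0] (depth 1)
After 'dup': stack = [0, 0] (depth 2)
After 'neg': stack = [0, 0] (depth 2)
After 'push 16': stack = [0, 0, 16] (depth 3)
After 'pop': stack = [0, 0] (depth 2)
After 'eq': stack = [1] (depth 1)
After 'push -7': stack = [1, -7] (depth 2)
After 'lt': stack = [0] (depth 1)
After 'dup': stack = [0, 0] (depth 2)
After 'lt': stack = [0] (depth 1)
  ...
After 'push -9': stack = [0, -9] (depth 2)
After 'push 5': stack = [0, -9, 5] (depth 3)
After 'drop': stack = [0, -9] (depth 2)
After 'push -9': stack = [0, -9, -9] (depth 3)
After 'pop': stack = [0, -9] (depth 2)
After 'sub': stack = [9] (depth 1)
After 'push 18': stack = [9, 18] (depth 2)
After 'neg': stack = [9, -18] (depth 2)
After 'mod': stack = [-9] (depth 1)
After 'dup': stack = [-9, -9] (depth 2)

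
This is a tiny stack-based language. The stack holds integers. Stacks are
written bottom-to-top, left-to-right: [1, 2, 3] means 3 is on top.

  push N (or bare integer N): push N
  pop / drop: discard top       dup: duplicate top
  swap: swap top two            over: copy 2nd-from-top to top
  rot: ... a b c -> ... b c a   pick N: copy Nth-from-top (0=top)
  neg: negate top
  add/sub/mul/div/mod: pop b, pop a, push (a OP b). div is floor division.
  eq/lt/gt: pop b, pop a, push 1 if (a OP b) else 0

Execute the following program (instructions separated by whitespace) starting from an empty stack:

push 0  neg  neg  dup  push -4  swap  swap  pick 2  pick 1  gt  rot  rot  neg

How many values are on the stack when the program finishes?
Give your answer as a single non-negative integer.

Answer: 4

Derivation:
After 'push 0': stack = [0] (depth 1)
After 'neg': stack = [0] (depth 1)
After 'neg': stack = [0] (depth 1)
After 'dup': stack = [0, 0] (depth 2)
After 'push -4': stack = [0, 0, -4] (depth 3)
After 'swap': stack = [0, -4, 0] (depth 3)
After 'swap': stack = [0, 0, -4] (depth 3)
After 'pick 2': stack = [0, 0, -4, 0] (depth 4)
After 'pick 1': stack = [0, 0, -4, 0, -4] (depth 5)
After 'gt': stack = [0, 0, -4, 1] (depth 4)
After 'rot': stack = [0, -4, 1, 0] (depth 4)
After 'rot': stack = [0, 1, 0, -4] (depth 4)
After 'neg': stack = [0, 1, 0, 4] (depth 4)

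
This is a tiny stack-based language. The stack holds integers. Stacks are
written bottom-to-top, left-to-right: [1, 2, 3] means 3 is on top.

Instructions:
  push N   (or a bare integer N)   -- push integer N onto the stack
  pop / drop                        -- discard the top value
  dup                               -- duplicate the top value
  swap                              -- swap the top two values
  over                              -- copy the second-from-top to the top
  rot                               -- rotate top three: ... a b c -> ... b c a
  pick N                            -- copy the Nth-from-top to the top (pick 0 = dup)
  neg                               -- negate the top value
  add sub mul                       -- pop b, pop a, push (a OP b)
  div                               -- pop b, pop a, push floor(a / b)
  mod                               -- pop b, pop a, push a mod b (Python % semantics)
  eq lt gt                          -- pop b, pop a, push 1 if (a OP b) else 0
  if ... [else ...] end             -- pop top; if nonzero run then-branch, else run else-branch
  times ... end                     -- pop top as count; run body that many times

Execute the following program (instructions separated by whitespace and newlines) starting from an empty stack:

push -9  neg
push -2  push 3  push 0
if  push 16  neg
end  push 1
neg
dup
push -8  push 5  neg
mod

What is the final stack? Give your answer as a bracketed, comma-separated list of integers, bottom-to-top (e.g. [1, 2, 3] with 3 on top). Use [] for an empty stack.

After 'push -9': [-9]
After 'neg': [9]
After 'push -2': [9, -2]
After 'push 3': [9, -2, 3]
After 'push 0': [9, -2, 3, 0]
After 'if': [9, -2, 3]
After 'push 1': [9, -2, 3, 1]
After 'neg': [9, -2, 3, -1]
After 'dup': [9, -2, 3, -1, -1]
After 'push -8': [9, -2, 3, -1, -1, -8]
After 'push 5': [9, -2, 3, -1, -1, -8, 5]
After 'neg': [9, -2, 3, -1, -1, -8, -5]
After 'mod': [9, -2, 3, -1, -1, -3]

Answer: [9, -2, 3, -1, -1, -3]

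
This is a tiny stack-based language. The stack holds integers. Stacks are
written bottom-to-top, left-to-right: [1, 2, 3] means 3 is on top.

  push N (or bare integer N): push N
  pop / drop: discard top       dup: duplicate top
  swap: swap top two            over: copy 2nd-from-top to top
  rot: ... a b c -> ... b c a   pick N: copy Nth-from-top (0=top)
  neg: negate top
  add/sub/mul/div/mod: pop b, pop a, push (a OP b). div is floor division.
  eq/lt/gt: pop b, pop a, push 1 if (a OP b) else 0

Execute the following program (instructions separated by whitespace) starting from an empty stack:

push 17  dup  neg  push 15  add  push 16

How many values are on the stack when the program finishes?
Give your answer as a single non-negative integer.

Answer: 3

Derivation:
After 'push 17': stack = [17] (depth 1)
After 'dup': stack = [17, 17] (depth 2)
After 'neg': stack = [17, -17] (depth 2)
After 'push 15': stack = [17, -17, 15] (depth 3)
After 'add': stack = [17, -2] (depth 2)
After 'push 16': stack = [17, -2, 16] (depth 3)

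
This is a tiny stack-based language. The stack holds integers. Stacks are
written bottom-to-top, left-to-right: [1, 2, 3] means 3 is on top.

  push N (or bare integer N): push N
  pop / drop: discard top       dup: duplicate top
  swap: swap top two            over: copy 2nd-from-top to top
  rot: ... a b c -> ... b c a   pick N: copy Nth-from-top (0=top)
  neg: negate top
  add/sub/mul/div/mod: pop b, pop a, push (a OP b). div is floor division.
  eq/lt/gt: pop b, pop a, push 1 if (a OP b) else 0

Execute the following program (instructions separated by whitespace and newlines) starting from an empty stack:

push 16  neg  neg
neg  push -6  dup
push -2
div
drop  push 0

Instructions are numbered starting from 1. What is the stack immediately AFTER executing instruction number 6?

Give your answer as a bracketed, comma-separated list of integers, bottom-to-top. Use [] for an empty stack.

Step 1 ('push 16'): [16]
Step 2 ('neg'): [-16]
Step 3 ('neg'): [16]
Step 4 ('neg'): [-16]
Step 5 ('push -6'): [-16, -6]
Step 6 ('dup'): [-16, -6, -6]

Answer: [-16, -6, -6]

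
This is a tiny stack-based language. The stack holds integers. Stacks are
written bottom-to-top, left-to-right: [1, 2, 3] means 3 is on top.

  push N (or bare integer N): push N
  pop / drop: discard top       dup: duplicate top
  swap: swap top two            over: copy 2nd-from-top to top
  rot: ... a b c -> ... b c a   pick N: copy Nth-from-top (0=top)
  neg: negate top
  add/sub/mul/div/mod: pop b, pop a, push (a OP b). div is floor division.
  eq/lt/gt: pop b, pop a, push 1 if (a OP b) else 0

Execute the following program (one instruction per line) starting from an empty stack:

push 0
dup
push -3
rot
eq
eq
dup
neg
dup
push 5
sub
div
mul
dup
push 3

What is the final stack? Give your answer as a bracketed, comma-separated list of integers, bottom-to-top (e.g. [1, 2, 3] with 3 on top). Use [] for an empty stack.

After 'push 0': [0]
After 'dup': [0, 0]
After 'push -3': [0, 0, -3]
After 'rot': [0, -3, 0]
After 'eq': [0, 0]
After 'eq': [1]
After 'dup': [1, 1]
After 'neg': [1, -1]
After 'dup': [1, -1, -1]
After 'push 5': [1, -1, -1, 5]
After 'sub': [1, -1, -6]
After 'div': [1, 0]
After 'mul': [0]
After 'dup': [0, 0]
After 'push 3': [0, 0, 3]

Answer: [0, 0, 3]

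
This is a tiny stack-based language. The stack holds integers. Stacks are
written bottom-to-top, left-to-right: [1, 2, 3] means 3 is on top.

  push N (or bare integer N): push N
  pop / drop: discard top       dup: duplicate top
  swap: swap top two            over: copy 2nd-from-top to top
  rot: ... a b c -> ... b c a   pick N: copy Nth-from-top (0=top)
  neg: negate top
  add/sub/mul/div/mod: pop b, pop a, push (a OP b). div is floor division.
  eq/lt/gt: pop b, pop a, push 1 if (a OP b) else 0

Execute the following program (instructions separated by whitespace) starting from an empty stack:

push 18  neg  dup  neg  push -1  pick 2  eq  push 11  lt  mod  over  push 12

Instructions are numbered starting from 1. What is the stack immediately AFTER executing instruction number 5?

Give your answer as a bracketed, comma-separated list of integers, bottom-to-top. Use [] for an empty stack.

Answer: [-18, 18, -1]

Derivation:
Step 1 ('push 18'): [18]
Step 2 ('neg'): [-18]
Step 3 ('dup'): [-18, -18]
Step 4 ('neg'): [-18, 18]
Step 5 ('push -1'): [-18, 18, -1]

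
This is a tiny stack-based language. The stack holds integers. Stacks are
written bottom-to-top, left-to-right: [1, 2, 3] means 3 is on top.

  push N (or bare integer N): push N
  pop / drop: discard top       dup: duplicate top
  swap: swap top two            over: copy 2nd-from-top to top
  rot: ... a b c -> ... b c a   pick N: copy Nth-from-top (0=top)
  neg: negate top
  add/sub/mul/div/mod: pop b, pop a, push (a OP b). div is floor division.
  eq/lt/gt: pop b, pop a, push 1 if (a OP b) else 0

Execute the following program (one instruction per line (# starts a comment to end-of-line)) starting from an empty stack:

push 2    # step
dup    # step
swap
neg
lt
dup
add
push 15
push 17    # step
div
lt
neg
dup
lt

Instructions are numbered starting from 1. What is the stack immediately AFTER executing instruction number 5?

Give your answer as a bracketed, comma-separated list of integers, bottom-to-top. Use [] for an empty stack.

Step 1 ('push 2'): [2]
Step 2 ('dup'): [2, 2]
Step 3 ('swap'): [2, 2]
Step 4 ('neg'): [2, -2]
Step 5 ('lt'): [0]

Answer: [0]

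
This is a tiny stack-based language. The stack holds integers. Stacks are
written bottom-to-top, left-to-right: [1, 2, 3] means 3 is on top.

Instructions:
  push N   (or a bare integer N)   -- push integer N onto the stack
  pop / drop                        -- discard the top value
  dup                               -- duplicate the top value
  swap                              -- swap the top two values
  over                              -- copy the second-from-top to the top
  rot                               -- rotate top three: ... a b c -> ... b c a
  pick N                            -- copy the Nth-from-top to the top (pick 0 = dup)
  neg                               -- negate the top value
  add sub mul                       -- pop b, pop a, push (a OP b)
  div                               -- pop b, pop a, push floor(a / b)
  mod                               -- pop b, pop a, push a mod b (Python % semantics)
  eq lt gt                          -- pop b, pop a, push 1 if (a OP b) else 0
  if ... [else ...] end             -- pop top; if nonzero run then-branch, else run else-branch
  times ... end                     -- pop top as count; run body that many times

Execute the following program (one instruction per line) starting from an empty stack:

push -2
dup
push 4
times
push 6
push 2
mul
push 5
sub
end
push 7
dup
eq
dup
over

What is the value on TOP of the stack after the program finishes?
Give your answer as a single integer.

After 'push -2': [-2]
After 'dup': [-2, -2]
After 'push 4': [-2, -2, 4]
After 'times': [-2, -2]
After 'push 6': [-2, -2, 6]
After 'push 2': [-2, -2, 6, 2]
After 'mul': [-2, -2, 12]
After 'push 5': [-2, -2, 12, 5]
After 'sub': [-2, -2, 7]
After 'push 6': [-2, -2, 7, 6]
  ...
After 'push 6': [-2, -2, 7, 7, 7, 6]
After 'push 2': [-2, -2, 7, 7, 7, 6, 2]
After 'mul': [-2, -2, 7, 7, 7, 12]
After 'push 5': [-2, -2, 7, 7, 7, 12, 5]
After 'sub': [-2, -2, 7, 7, 7, 7]
After 'push 7': [-2, -2, 7, 7, 7, 7, 7]
After 'dup': [-2, -2, 7, 7, 7, 7, 7, 7]
After 'eq': [-2, -2, 7, 7, 7, 7, 1]
After 'dup': [-2, -2, 7, 7, 7, 7, 1, 1]
After 'over': [-2, -2, 7, 7, 7, 7, 1, 1, 1]

Answer: 1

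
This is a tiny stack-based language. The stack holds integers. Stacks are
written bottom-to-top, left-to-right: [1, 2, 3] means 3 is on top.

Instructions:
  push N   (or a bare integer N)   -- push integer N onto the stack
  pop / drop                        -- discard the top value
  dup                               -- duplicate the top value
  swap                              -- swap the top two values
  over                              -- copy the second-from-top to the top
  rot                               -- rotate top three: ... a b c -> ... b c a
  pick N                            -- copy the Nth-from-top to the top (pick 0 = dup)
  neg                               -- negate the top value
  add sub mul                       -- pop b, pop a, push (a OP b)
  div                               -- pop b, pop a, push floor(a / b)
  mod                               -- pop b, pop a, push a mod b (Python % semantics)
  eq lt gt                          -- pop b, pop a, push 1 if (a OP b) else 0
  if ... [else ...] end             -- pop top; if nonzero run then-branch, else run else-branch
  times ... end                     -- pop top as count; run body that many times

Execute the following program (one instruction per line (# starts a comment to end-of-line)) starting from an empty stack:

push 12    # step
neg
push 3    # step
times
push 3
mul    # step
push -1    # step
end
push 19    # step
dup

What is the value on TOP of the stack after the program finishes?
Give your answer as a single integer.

Answer: 19

Derivation:
After 'push 12': [12]
After 'neg': [-12]
After 'push 3': [-12, 3]
After 'times': [-12]
After 'push 3': [-12, 3]
After 'mul': [-36]
After 'push -1': [-36, -1]
After 'push 3': [-36, -1, 3]
After 'mul': [-36, -3]
After 'push -1': [-36, -3, -1]
After 'push 3': [-36, -3, -1, 3]
After 'mul': [-36, -3, -3]
After 'push -1': [-36, -3, -3, -1]
After 'push 19': [-36, -3, -3, -1, 19]
After 'dup': [-36, -3, -3, -1, 19, 19]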